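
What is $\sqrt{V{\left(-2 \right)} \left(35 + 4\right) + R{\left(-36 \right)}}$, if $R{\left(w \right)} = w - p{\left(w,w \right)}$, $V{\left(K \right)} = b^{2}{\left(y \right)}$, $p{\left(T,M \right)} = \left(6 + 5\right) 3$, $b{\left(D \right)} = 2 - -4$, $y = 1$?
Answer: $\sqrt{1335} \approx 36.538$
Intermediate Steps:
$b{\left(D \right)} = 6$ ($b{\left(D \right)} = 2 + 4 = 6$)
$p{\left(T,M \right)} = 33$ ($p{\left(T,M \right)} = 11 \cdot 3 = 33$)
$V{\left(K \right)} = 36$ ($V{\left(K \right)} = 6^{2} = 36$)
$R{\left(w \right)} = -33 + w$ ($R{\left(w \right)} = w - 33 = -33 + w$)
$\sqrt{V{\left(-2 \right)} \left(35 + 4\right) + R{\left(-36 \right)}} = \sqrt{36 \left(35 + 4\right) - 69} = \sqrt{36 \cdot 39 - 69} = \sqrt{1404 - 69} = \sqrt{1335}$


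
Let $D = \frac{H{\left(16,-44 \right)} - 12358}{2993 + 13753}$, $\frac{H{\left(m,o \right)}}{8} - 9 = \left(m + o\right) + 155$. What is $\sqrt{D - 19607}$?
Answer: $\frac{i \sqrt{1374637660158}}{8373} \approx 140.03 i$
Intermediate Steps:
$H{\left(m,o \right)} = 1312 + 8 m + 8 o$ ($H{\left(m,o \right)} = 72 + 8 \left(\left(m + o\right) + 155\right) = 72 + 8 \left(155 + m + o\right) = 72 + \left(1240 + 8 m + 8 o\right) = 1312 + 8 m + 8 o$)
$D = - \frac{5635}{8373}$ ($D = \frac{\left(1312 + 8 \cdot 16 + 8 \left(-44\right)\right) - 12358}{2993 + 13753} = \frac{\left(1312 + 128 - 352\right) - 12358}{16746} = \left(1088 - 12358\right) \frac{1}{16746} = \left(-11270\right) \frac{1}{16746} = - \frac{5635}{8373} \approx -0.673$)
$\sqrt{D - 19607} = \sqrt{- \frac{5635}{8373} - 19607} = \sqrt{- \frac{164175046}{8373}} = \frac{i \sqrt{1374637660158}}{8373}$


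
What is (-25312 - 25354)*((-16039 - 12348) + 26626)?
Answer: 89222826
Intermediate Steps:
(-25312 - 25354)*((-16039 - 12348) + 26626) = -50666*(-28387 + 26626) = -50666*(-1761) = 89222826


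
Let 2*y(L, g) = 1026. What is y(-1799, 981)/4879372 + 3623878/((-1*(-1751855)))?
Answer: 17683147546231/8547952235060 ≈ 2.0687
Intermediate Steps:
y(L, g) = 513 (y(L, g) = (½)*1026 = 513)
y(-1799, 981)/4879372 + 3623878/((-1*(-1751855))) = 513/4879372 + 3623878/((-1*(-1751855))) = 513*(1/4879372) + 3623878/1751855 = 513/4879372 + 3623878*(1/1751855) = 513/4879372 + 3623878/1751855 = 17683147546231/8547952235060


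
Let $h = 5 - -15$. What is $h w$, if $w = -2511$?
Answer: $-50220$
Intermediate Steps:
$h = 20$ ($h = 5 + 15 = 20$)
$h w = 20 \left(-2511\right) = -50220$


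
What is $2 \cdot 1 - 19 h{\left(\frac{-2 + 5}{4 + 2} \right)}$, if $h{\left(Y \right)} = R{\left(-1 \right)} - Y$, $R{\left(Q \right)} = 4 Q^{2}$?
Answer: $- \frac{129}{2} \approx -64.5$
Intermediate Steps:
$h{\left(Y \right)} = 4 - Y$ ($h{\left(Y \right)} = 4 \left(-1\right)^{2} - Y = 4 \cdot 1 - Y = 4 - Y$)
$2 \cdot 1 - 19 h{\left(\frac{-2 + 5}{4 + 2} \right)} = 2 \cdot 1 - 19 \left(4 - \frac{-2 + 5}{4 + 2}\right) = 2 - 19 \left(4 - \frac{3}{6}\right) = 2 - 19 \left(4 - 3 \cdot \frac{1}{6}\right) = 2 - 19 \left(4 - \frac{1}{2}\right) = 2 - \frac{133}{2} = - \frac{129}{2}$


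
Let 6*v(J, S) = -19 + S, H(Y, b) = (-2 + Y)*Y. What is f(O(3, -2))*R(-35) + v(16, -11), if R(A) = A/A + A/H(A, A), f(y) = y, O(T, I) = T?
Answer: -77/37 ≈ -2.0811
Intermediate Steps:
H(Y, b) = Y*(-2 + Y)
v(J, S) = -19/6 + S/6 (v(J, S) = (-19 + S)/6 = -19/6 + S/6)
R(A) = 1 + 1/(-2 + A) (R(A) = A/A + A/((A*(-2 + A))) = 1 + A*(1/(A*(-2 + A))) = 1 + 1/(-2 + A))
f(O(3, -2))*R(-35) + v(16, -11) = 3*((-1 - 35)/(-2 - 35)) + (-19/6 + (⅙)*(-11)) = 3*(-36/(-37)) + (-19/6 - 11/6) = 3*(-1/37*(-36)) - 5 = 3*(36/37) - 5 = 108/37 - 5 = -77/37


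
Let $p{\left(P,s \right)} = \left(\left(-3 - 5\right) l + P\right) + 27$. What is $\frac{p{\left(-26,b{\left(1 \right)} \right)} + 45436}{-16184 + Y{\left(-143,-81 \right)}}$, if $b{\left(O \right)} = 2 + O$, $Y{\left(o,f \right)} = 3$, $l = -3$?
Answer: $- \frac{45461}{16181} \approx -2.8095$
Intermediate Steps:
$p{\left(P,s \right)} = 51 + P$ ($p{\left(P,s \right)} = \left(\left(-3 - 5\right) \left(-3\right) + P\right) + 27 = \left(\left(-8\right) \left(-3\right) + P\right) + 27 = \left(24 + P\right) + 27 = 51 + P$)
$\frac{p{\left(-26,b{\left(1 \right)} \right)} + 45436}{-16184 + Y{\left(-143,-81 \right)}} = \frac{\left(51 - 26\right) + 45436}{-16184 + 3} = \frac{25 + 45436}{-16181} = 45461 \left(- \frac{1}{16181}\right) = - \frac{45461}{16181}$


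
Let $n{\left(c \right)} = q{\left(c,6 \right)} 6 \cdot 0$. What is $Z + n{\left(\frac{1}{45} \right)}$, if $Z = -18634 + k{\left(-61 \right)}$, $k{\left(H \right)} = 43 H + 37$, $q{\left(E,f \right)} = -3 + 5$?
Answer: $-21220$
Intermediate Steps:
$q{\left(E,f \right)} = 2$
$k{\left(H \right)} = 37 + 43 H$
$n{\left(c \right)} = 0$ ($n{\left(c \right)} = 2 \cdot 6 \cdot 0 = 12 \cdot 0 = 0$)
$Z = -21220$ ($Z = -18634 + \left(37 + 43 \left(-61\right)\right) = -18634 + \left(37 - 2623\right) = -18634 - 2586 = -21220$)
$Z + n{\left(\frac{1}{45} \right)} = -21220 + 0 = -21220$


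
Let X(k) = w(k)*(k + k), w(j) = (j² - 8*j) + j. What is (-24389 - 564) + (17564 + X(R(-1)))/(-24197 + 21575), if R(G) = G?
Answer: -32722157/1311 ≈ -24960.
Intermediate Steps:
w(j) = j² - 7*j
X(k) = 2*k²*(-7 + k) (X(k) = (k*(-7 + k))*(k + k) = (k*(-7 + k))*(2*k) = 2*k²*(-7 + k))
(-24389 - 564) + (17564 + X(R(-1)))/(-24197 + 21575) = (-24389 - 564) + (17564 + 2*(-1)²*(-7 - 1))/(-24197 + 21575) = -24953 + (17564 + 2*1*(-8))/(-2622) = -24953 + (17564 - 16)*(-1/2622) = -24953 + 17548*(-1/2622) = -24953 - 8774/1311 = -32722157/1311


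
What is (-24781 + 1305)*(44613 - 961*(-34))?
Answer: -1814389612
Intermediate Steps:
(-24781 + 1305)*(44613 - 961*(-34)) = -23476*(44613 + 32674) = -23476*77287 = -1814389612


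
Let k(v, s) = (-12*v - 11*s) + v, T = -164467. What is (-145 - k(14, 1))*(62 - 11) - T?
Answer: 165487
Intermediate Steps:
k(v, s) = -11*s - 11*v
(-145 - k(14, 1))*(62 - 11) - T = (-145 - (-11*1 - 11*14))*(62 - 11) - 1*(-164467) = (-145 - (-11 - 154))*51 + 164467 = (-145 - 1*(-165))*51 + 164467 = (-145 + 165)*51 + 164467 = 20*51 + 164467 = 1020 + 164467 = 165487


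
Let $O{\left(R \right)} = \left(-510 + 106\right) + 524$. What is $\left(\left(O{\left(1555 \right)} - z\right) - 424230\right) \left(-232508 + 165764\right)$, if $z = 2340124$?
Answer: $184496034096$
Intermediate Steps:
$O{\left(R \right)} = 120$ ($O{\left(R \right)} = -404 + 524 = 120$)
$\left(\left(O{\left(1555 \right)} - z\right) - 424230\right) \left(-232508 + 165764\right) = \left(\left(120 - 2340124\right) - 424230\right) \left(-232508 + 165764\right) = \left(\left(120 - 2340124\right) - 424230\right) \left(-66744\right) = \left(-2340004 - 424230\right) \left(-66744\right) = \left(-2764234\right) \left(-66744\right) = 184496034096$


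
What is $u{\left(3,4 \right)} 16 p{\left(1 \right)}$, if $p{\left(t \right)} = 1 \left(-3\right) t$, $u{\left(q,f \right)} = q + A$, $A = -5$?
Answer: $96$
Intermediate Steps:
$u{\left(q,f \right)} = -5 + q$ ($u{\left(q,f \right)} = q - 5 = -5 + q$)
$p{\left(t \right)} = - 3 t$
$u{\left(3,4 \right)} 16 p{\left(1 \right)} = \left(-5 + 3\right) 16 \left(\left(-3\right) 1\right) = \left(-2\right) 16 \left(-3\right) = \left(-32\right) \left(-3\right) = 96$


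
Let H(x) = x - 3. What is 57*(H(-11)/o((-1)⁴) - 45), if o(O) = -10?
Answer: -12426/5 ≈ -2485.2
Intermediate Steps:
H(x) = -3 + x
57*(H(-11)/o((-1)⁴) - 45) = 57*((-3 - 11)/(-10) - 45) = 57*(-14*(-⅒) - 45) = 57*(7/5 - 45) = 57*(-218/5) = -12426/5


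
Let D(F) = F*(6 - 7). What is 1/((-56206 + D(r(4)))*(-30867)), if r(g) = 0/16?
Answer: 1/1734910602 ≈ 5.7640e-10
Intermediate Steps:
r(g) = 0 (r(g) = 0*(1/16) = 0)
D(F) = -F (D(F) = F*(-1) = -F)
1/((-56206 + D(r(4)))*(-30867)) = 1/(-56206 - 1*0*(-30867)) = -1/30867/(-56206 + 0) = -1/30867/(-56206) = -1/56206*(-1/30867) = 1/1734910602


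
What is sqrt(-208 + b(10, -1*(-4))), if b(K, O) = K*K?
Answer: 6*I*sqrt(3) ≈ 10.392*I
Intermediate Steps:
b(K, O) = K**2
sqrt(-208 + b(10, -1*(-4))) = sqrt(-208 + 10**2) = sqrt(-208 + 100) = sqrt(-108) = 6*I*sqrt(3)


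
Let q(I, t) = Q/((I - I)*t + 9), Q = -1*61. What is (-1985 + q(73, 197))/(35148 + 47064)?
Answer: -8963/369954 ≈ -0.024227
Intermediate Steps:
Q = -61
q(I, t) = -61/9 (q(I, t) = -61/((I - I)*t + 9) = -61/(0*t + 9) = -61/(0 + 9) = -61/9)
(-1985 + q(73, 197))/(35148 + 47064) = (-1985 - 61/9)/(35148 + 47064) = -17926/9/82212 = -17926/9*1/82212 = -8963/369954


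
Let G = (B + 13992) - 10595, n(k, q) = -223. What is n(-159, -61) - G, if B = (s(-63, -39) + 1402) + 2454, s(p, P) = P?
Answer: -7437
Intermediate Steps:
B = 3817 (B = (-39 + 1402) + 2454 = 1363 + 2454 = 3817)
G = 7214 (G = (3817 + 13992) - 10595 = 17809 - 10595 = 7214)
n(-159, -61) - G = -223 - 1*7214 = -223 - 7214 = -7437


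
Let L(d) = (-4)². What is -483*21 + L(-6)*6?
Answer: -10047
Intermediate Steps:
L(d) = 16
-483*21 + L(-6)*6 = -483*21 + 16*6 = -10143 + 96 = -10047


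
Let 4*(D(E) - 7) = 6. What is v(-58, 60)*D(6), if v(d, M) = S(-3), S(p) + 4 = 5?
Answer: 17/2 ≈ 8.5000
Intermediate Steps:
S(p) = 1 (S(p) = -4 + 5 = 1)
D(E) = 17/2 (D(E) = 7 + (¼)*6 = 7 + 3/2 = 17/2)
v(d, M) = 1
v(-58, 60)*D(6) = 1*(17/2) = 17/2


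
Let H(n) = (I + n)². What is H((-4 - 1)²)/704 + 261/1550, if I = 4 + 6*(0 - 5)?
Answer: 92647/545600 ≈ 0.16981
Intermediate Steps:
I = -26 (I = 4 + 6*(-5) = 4 - 30 = -26)
H(n) = (-26 + n)²
H((-4 - 1)²)/704 + 261/1550 = (-26 + (-4 - 1)²)²/704 + 261/1550 = (-26 + (-5)²)²*(1/704) + 261*(1/1550) = (-26 + 25)²*(1/704) + 261/1550 = (-1)²*(1/704) + 261/1550 = 1*(1/704) + 261/1550 = 1/704 + 261/1550 = 92647/545600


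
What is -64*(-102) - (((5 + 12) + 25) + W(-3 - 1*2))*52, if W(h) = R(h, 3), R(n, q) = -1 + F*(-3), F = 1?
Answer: 4552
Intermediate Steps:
R(n, q) = -4 (R(n, q) = -1 + 1*(-3) = -1 - 3 = -4)
W(h) = -4
-64*(-102) - (((5 + 12) + 25) + W(-3 - 1*2))*52 = -64*(-102) - (((5 + 12) + 25) - 4)*52 = 6528 - ((17 + 25) - 4)*52 = 6528 - (42 - 4)*52 = 6528 - 38*52 = 6528 - 1*1976 = 6528 - 1976 = 4552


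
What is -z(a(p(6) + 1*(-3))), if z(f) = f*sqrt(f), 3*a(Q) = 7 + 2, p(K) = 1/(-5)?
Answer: -3*sqrt(3) ≈ -5.1962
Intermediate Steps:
p(K) = -1/5 (p(K) = 1*(-1/5) = -1/5)
a(Q) = 3 (a(Q) = (7 + 2)/3 = (1/3)*9 = 3)
z(f) = f**(3/2)
-z(a(p(6) + 1*(-3))) = -3**(3/2) = -3*sqrt(3)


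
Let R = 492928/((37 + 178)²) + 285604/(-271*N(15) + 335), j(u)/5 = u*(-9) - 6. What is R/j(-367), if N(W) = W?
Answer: -378780782/94744377875 ≈ -0.0039979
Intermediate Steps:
j(u) = -30 - 45*u (j(u) = 5*(u*(-9) - 6) = 5*(-9*u - 6) = 5*(-6 - 9*u) = -30 - 45*u)
R = -1136342346/17241925 (R = 492928/((37 + 178)²) + 285604/(-271*15 + 335) = 492928/(215²) + 285604/(-4065 + 335) = 492928/46225 + 285604/(-3730) = 492928*(1/46225) + 285604*(-1/3730) = 492928/46225 - 142802/1865 = -1136342346/17241925 ≈ -65.906)
R/j(-367) = -1136342346/(17241925*(-30 - 45*(-367))) = -1136342346/(17241925*(-30 + 16515)) = -1136342346/17241925/16485 = -1136342346/17241925*1/16485 = -378780782/94744377875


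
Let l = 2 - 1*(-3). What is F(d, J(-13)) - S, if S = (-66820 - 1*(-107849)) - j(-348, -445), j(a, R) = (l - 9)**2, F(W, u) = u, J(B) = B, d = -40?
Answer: -41026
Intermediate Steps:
l = 5 (l = 2 + 3 = 5)
j(a, R) = 16 (j(a, R) = (5 - 9)**2 = (-4)**2 = 16)
S = 41013 (S = (-66820 - 1*(-107849)) - 1*16 = (-66820 + 107849) - 16 = 41029 - 16 = 41013)
F(d, J(-13)) - S = -13 - 1*41013 = -13 - 41013 = -41026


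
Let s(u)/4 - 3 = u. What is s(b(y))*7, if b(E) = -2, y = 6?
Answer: 28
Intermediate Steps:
s(u) = 12 + 4*u
s(b(y))*7 = (12 + 4*(-2))*7 = (12 - 8)*7 = 4*7 = 28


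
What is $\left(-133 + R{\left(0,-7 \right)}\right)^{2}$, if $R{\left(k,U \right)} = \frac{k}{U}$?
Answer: $17689$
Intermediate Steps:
$\left(-133 + R{\left(0,-7 \right)}\right)^{2} = \left(-133 + \frac{0}{-7}\right)^{2} = \left(-133 + 0 \left(- \frac{1}{7}\right)\right)^{2} = \left(-133 + 0\right)^{2} = \left(-133\right)^{2} = 17689$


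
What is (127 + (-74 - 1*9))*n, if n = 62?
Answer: 2728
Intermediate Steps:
(127 + (-74 - 1*9))*n = (127 + (-74 - 1*9))*62 = (127 + (-74 - 9))*62 = (127 - 83)*62 = 44*62 = 2728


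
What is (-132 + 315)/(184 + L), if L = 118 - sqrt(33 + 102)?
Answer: 55266/91069 + 549*sqrt(15)/91069 ≈ 0.63021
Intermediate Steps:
L = 118 - 3*sqrt(15) (L = 118 - sqrt(135) = 118 - 3*sqrt(15) ≈ 106.38)
(-132 + 315)/(184 + L) = (-132 + 315)/(184 + (118 - 3*sqrt(15))) = 183/(302 - 3*sqrt(15))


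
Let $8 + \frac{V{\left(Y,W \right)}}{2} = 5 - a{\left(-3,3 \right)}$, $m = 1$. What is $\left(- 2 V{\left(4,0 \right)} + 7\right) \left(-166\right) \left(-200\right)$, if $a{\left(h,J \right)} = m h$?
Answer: $232400$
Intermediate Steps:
$a{\left(h,J \right)} = h$ ($a{\left(h,J \right)} = 1 h = h$)
$V{\left(Y,W \right)} = 0$ ($V{\left(Y,W \right)} = -16 + 2 \left(5 - -3\right) = -16 + 2 \left(5 + 3\right) = -16 + 2 \cdot 8 = -16 + 16 = 0$)
$\left(- 2 V{\left(4,0 \right)} + 7\right) \left(-166\right) \left(-200\right) = \left(\left(-2\right) 0 + 7\right) \left(-166\right) \left(-200\right) = \left(0 + 7\right) \left(-166\right) \left(-200\right) = 7 \left(-166\right) \left(-200\right) = \left(-1162\right) \left(-200\right) = 232400$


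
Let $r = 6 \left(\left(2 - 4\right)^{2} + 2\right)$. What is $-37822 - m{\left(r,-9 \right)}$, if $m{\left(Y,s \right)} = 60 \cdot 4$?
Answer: $-38062$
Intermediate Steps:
$r = 36$ ($r = 6 \left(\left(-2\right)^{2} + 2\right) = 6 \left(4 + 2\right) = 6 \cdot 6 = 36$)
$m{\left(Y,s \right)} = 240$
$-37822 - m{\left(r,-9 \right)} = -37822 - 240 = -38062$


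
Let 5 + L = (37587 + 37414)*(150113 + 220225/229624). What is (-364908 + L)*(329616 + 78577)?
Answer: 1055253709330741384825/229624 ≈ 4.5956e+15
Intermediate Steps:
L = 2585267048894617/229624 (L = -5 + (37587 + 37414)*(150113 + 220225/229624) = -5 + 75001*(150113 + 220225*(1/229624)) = -5 + 75001*(150113 + 220225/229624) = -5 + 75001*(34469767737/229624) = -5 + 2585267050042737/229624 = 2585267048894617/229624 ≈ 1.1259e+10)
(-364908 + L)*(329616 + 78577) = (-364908 + 2585267048894617/229624)*(329616 + 78577) = (2585183257260025/229624)*408193 = 1055253709330741384825/229624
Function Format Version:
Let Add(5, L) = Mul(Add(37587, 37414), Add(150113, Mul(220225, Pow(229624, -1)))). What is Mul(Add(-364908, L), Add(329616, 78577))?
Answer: Rational(1055253709330741384825, 229624) ≈ 4.5956e+15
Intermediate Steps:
L = Rational(2585267048894617, 229624) (L = Add(-5, Mul(Add(37587, 37414), Add(150113, Mul(220225, Pow(229624, -1))))) = Add(-5, Mul(75001, Add(150113, Mul(220225, Rational(1, 229624))))) = Add(-5, Mul(75001, Add(150113, Rational(220225, 229624)))) = Add(-5, Mul(75001, Rational(34469767737, 229624))) = Add(-5, Rational(2585267050042737, 229624)) = Rational(2585267048894617, 229624) ≈ 1.1259e+10)
Mul(Add(-364908, L), Add(329616, 78577)) = Mul(Add(-364908, Rational(2585267048894617, 229624)), Add(329616, 78577)) = Mul(Rational(2585183257260025, 229624), 408193) = Rational(1055253709330741384825, 229624)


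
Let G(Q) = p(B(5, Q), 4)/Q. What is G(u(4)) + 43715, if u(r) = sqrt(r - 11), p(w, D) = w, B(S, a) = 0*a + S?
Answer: 43715 - 5*I*sqrt(7)/7 ≈ 43715.0 - 1.8898*I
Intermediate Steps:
B(S, a) = S (B(S, a) = 0 + S = S)
u(r) = sqrt(-11 + r)
G(Q) = 5/Q
G(u(4)) + 43715 = 5/(sqrt(-11 + 4)) + 43715 = 5/(sqrt(-7)) + 43715 = 5/((I*sqrt(7))) + 43715 = 5*(-I*sqrt(7)/7) + 43715 = -5*I*sqrt(7)/7 + 43715 = 43715 - 5*I*sqrt(7)/7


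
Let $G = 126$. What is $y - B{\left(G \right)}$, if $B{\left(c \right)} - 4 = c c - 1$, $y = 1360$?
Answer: $-14519$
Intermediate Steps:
$B{\left(c \right)} = 3 + c^{2}$ ($B{\left(c \right)} = 4 + \left(c c - 1\right) = 4 + \left(c^{2} - 1\right) = 4 + \left(-1 + c^{2}\right) = 3 + c^{2}$)
$y - B{\left(G \right)} = 1360 - \left(3 + 126^{2}\right) = 1360 - \left(3 + 15876\right) = 1360 - 15879 = -14519$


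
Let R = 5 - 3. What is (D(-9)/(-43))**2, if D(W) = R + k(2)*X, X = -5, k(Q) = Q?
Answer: 64/1849 ≈ 0.034613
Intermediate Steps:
R = 2
D(W) = -8 (D(W) = 2 + 2*(-5) = 2 - 10 = -8)
(D(-9)/(-43))**2 = (-8/(-43))**2 = (-8*(-1/43))**2 = (8/43)**2 = 64/1849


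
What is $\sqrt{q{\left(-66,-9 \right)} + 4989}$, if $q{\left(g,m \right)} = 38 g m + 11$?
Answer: $2 \sqrt{6893} \approx 166.05$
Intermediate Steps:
$q{\left(g,m \right)} = 11 + 38 g m$ ($q{\left(g,m \right)} = 38 g m + 11 = 11 + 38 g m$)
$\sqrt{q{\left(-66,-9 \right)} + 4989} = \sqrt{\left(11 + 38 \left(-66\right) \left(-9\right)\right) + 4989} = \sqrt{\left(11 + 22572\right) + 4989} = \sqrt{22583 + 4989} = \sqrt{27572} = 2 \sqrt{6893}$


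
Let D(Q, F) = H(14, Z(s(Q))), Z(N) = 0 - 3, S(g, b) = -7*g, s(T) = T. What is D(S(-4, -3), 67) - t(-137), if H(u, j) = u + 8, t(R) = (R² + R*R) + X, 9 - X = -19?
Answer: -37544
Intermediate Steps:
X = 28 (X = 9 - 1*(-19) = 9 + 19 = 28)
Z(N) = -3
t(R) = 28 + 2*R² (t(R) = (R² + R*R) + 28 = (R² + R²) + 28 = 2*R² + 28 = 28 + 2*R²)
H(u, j) = 8 + u
D(Q, F) = 22 (D(Q, F) = 8 + 14 = 22)
D(S(-4, -3), 67) - t(-137) = 22 - (28 + 2*(-137)²) = 22 - (28 + 2*18769) = 22 - (28 + 37538) = 22 - 1*37566 = 22 - 37566 = -37544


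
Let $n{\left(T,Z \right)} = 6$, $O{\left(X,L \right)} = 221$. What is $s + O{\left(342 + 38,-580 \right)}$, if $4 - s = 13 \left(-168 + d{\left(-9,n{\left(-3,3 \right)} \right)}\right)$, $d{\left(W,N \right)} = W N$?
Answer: $3111$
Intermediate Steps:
$d{\left(W,N \right)} = N W$
$s = 2890$ ($s = 4 - 13 \left(-168 + 6 \left(-9\right)\right) = 4 - 13 \left(-168 - 54\right) = 4 - 13 \left(-222\right) = 4 - -2886 = 4 + 2886 = 2890$)
$s + O{\left(342 + 38,-580 \right)} = 2890 + 221 = 3111$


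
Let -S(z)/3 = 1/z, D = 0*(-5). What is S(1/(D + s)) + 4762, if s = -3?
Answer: 4771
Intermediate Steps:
D = 0
S(z) = -3/z
S(1/(D + s)) + 4762 = -3/(1/(0 - 3)) + 4762 = -3/(1/(-3)) + 4762 = -3/(-1/3) + 4762 = -3*(-3) + 4762 = 9 + 4762 = 4771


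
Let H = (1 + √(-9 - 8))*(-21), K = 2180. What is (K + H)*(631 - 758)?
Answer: -274193 + 2667*I*√17 ≈ -2.7419e+5 + 10996.0*I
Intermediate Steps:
H = -21 - 21*I*√17 (H = (1 + √(-17))*(-21) = (1 + I*√17)*(-21) = -21 - 21*I*√17 ≈ -21.0 - 86.585*I)
(K + H)*(631 - 758) = (2180 + (-21 - 21*I*√17))*(631 - 758) = (2159 - 21*I*√17)*(-127) = -274193 + 2667*I*√17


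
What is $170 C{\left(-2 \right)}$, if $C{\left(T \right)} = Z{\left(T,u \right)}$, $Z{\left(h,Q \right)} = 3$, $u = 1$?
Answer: $510$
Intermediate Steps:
$C{\left(T \right)} = 3$
$170 C{\left(-2 \right)} = 170 \cdot 3 = 510$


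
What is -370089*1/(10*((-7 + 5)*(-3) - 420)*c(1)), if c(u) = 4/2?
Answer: 41121/920 ≈ 44.697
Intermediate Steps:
c(u) = 2 (c(u) = 4*(½) = 2)
-370089*1/(10*((-7 + 5)*(-3) - 420)*c(1)) = -370089*1/(20*((-7 + 5)*(-3) - 420)) = -370089*1/(20*(-2*(-3) - 420)) = -370089*1/(20*(6 - 420)) = -370089/(20*(-414)) = -370089/(-8280) = -370089*(-1/8280) = 41121/920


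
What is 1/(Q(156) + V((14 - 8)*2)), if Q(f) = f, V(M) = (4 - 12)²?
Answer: 1/220 ≈ 0.0045455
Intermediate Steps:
V(M) = 64 (V(M) = (-8)² = 64)
1/(Q(156) + V((14 - 8)*2)) = 1/(156 + 64) = 1/220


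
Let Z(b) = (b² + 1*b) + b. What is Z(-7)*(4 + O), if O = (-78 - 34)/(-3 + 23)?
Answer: -56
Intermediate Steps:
Z(b) = b² + 2*b (Z(b) = (b² + b) + b = (b + b²) + b = b² + 2*b)
O = -28/5 (O = -112/20 = -112*1/20 = -28/5 ≈ -5.6000)
Z(-7)*(4 + O) = (-7*(2 - 7))*(4 - 28/5) = -7*(-5)*(-8/5) = 35*(-8/5) = -56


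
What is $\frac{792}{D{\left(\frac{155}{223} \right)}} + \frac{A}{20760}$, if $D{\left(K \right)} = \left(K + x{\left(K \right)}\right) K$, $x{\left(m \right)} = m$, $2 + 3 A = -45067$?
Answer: $\frac{81691838453}{99751800} \approx 818.95$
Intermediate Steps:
$A = -15023$ ($A = - \frac{2}{3} + \frac{1}{3} \left(-45067\right) = - \frac{2}{3} - \frac{45067}{3} = -15023$)
$D{\left(K \right)} = 2 K^{2}$ ($D{\left(K \right)} = \left(K + K\right) K = 2 K K = 2 K^{2}$)
$\frac{792}{D{\left(\frac{155}{223} \right)}} + \frac{A}{20760} = \frac{792}{2 \left(\frac{155}{223}\right)^{2}} - \frac{15023}{20760} = \frac{792}{2 \cdot \frac{24025}{49729}} - \frac{15023}{20760} = \frac{792}{\frac{48050}{49729}} - \frac{15023}{20760} = 792 \cdot \frac{49729}{48050} - \frac{15023}{20760} = \frac{19692684}{24025} - \frac{15023}{20760} = \frac{81691838453}{99751800}$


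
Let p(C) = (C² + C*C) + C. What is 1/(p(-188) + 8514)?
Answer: 1/79014 ≈ 1.2656e-5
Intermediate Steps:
p(C) = C + 2*C² (p(C) = (C² + C²) + C = 2*C² + C = C + 2*C²)
1/(p(-188) + 8514) = 1/(-188*(1 + 2*(-188)) + 8514) = 1/(-188*(1 - 376) + 8514) = 1/(-188*(-375) + 8514) = 1/(70500 + 8514) = 1/79014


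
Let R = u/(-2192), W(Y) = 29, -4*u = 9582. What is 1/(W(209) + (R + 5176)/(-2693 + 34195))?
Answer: 138104768/4027734647 ≈ 0.034288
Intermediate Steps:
u = -4791/2 (u = -1/4*9582 = -4791/2 ≈ -2395.5)
R = 4791/4384 (R = -4791/2/(-2192) = -4791/2*(-1/2192) = 4791/4384 ≈ 1.0928)
1/(W(209) + (R + 5176)/(-2693 + 34195)) = 1/(29 + (4791/4384 + 5176)/(-2693 + 34195)) = 1/(29 + (22696375/4384)/31502) = 1/(29 + (22696375/4384)*(1/31502)) = 1/(29 + 22696375/138104768) = 1/(4027734647/138104768) = 138104768/4027734647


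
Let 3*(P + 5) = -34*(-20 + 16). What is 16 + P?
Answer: 169/3 ≈ 56.333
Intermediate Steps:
P = 121/3 (P = -5 + (-34*(-20 + 16))/3 = -5 + (-34*(-4))/3 = -5 + (⅓)*136 = -5 + 136/3 = 121/3 ≈ 40.333)
16 + P = 16 + 121/3 = 169/3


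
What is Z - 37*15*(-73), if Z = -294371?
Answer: -253856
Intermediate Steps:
Z - 37*15*(-73) = -294371 - 37*15*(-73) = -294371 - 555*(-73) = -294371 - 1*(-40515) = -294371 + 40515 = -253856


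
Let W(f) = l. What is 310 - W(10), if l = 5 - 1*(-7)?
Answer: 298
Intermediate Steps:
l = 12 (l = 5 + 7 = 12)
W(f) = 12
310 - W(10) = 310 - 1*12 = 310 - 12 = 298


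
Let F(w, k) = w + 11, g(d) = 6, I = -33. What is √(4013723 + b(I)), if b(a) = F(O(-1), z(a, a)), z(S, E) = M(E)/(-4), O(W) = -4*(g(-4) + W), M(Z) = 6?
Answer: √4013714 ≈ 2003.4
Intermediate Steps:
O(W) = -24 - 4*W (O(W) = -4*(6 + W) = -24 - 4*W)
z(S, E) = -3/2 (z(S, E) = 6/(-4) = 6*(-¼) = -3/2)
F(w, k) = 11 + w
b(a) = -9 (b(a) = 11 + (-24 - 4*(-1)) = 11 + (-24 + 4) = 11 - 20 = -9)
√(4013723 + b(I)) = √(4013723 - 9) = √4013714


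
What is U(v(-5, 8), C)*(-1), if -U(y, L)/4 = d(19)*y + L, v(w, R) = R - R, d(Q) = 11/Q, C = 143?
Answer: 572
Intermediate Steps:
v(w, R) = 0
U(y, L) = -4*L - 44*y/19 (U(y, L) = -4*((11/19)*y + L) = -4*((11*(1/19))*y + L) = -4*(11*y/19 + L) = -4*(L + 11*y/19) = -4*L - 44*y/19)
U(v(-5, 8), C)*(-1) = (-4*143 - 44/19*0)*(-1) = (-572 + 0)*(-1) = -572*(-1) = 572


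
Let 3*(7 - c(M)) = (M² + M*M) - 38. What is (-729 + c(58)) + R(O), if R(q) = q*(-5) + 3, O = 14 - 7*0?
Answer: -3019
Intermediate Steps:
c(M) = 59/3 - 2*M²/3 (c(M) = 7 - ((M² + M*M) - 38)/3 = 7 - ((M² + M²) - 38)/3 = 7 - (2*M² - 38)/3 = 7 - (-38 + 2*M²)/3 = 7 + (38/3 - 2*M²/3) = 59/3 - 2*M²/3)
O = 14 (O = 14 + 0 = 14)
R(q) = 3 - 5*q (R(q) = -5*q + 3 = 3 - 5*q)
(-729 + c(58)) + R(O) = (-729 + (59/3 - ⅔*58²)) + (3 - 5*14) = (-729 + (59/3 - ⅔*3364)) + (3 - 70) = (-729 + (59/3 - 6728/3)) - 67 = (-729 - 2223) - 67 = -2952 - 67 = -3019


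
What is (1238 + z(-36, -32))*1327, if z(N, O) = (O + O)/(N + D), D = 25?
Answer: 18156014/11 ≈ 1.6505e+6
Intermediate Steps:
z(N, O) = 2*O/(25 + N) (z(N, O) = (O + O)/(N + 25) = (2*O)/(25 + N) = 2*O/(25 + N))
(1238 + z(-36, -32))*1327 = (1238 + 2*(-32)/(25 - 36))*1327 = (1238 + 2*(-32)/(-11))*1327 = (1238 + 2*(-32)*(-1/11))*1327 = (1238 + 64/11)*1327 = (13682/11)*1327 = 18156014/11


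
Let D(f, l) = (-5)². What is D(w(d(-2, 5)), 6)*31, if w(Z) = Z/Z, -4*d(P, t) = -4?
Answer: 775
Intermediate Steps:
d(P, t) = 1 (d(P, t) = -¼*(-4) = 1)
w(Z) = 1
D(f, l) = 25
D(w(d(-2, 5)), 6)*31 = 25*31 = 775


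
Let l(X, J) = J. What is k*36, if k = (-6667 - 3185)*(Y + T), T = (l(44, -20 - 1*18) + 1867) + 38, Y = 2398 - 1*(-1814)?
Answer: -2156051088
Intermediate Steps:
Y = 4212 (Y = 2398 + 1814 = 4212)
T = 1867 (T = ((-20 - 1*18) + 1867) + 38 = ((-20 - 18) + 1867) + 38 = (-38 + 1867) + 38 = 1829 + 38 = 1867)
k = -59890308 (k = (-6667 - 3185)*(4212 + 1867) = -9852*6079 = -59890308)
k*36 = -59890308*36 = -2156051088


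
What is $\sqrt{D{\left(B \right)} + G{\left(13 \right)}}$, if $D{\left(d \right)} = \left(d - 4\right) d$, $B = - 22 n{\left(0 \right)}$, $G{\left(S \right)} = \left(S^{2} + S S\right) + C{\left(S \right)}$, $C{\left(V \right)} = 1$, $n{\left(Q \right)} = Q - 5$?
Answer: $13 \sqrt{71} \approx 109.54$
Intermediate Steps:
$n{\left(Q \right)} = -5 + Q$ ($n{\left(Q \right)} = Q - 5 = -5 + Q$)
$G{\left(S \right)} = 1 + 2 S^{2}$ ($G{\left(S \right)} = \left(S^{2} + S S\right) + 1 = \left(S^{2} + S^{2}\right) + 1 = 2 S^{2} + 1 = 1 + 2 S^{2}$)
$B = 110$ ($B = - 22 \left(-5 + 0\right) = \left(-22\right) \left(-5\right) = 110$)
$D{\left(d \right)} = d \left(-4 + d\right)$ ($D{\left(d \right)} = \left(-4 + d\right) d = d \left(-4 + d\right)$)
$\sqrt{D{\left(B \right)} + G{\left(13 \right)}} = \sqrt{110 \left(-4 + 110\right) + \left(1 + 2 \cdot 13^{2}\right)} = \sqrt{110 \cdot 106 + \left(1 + 2 \cdot 169\right)} = \sqrt{11660 + \left(1 + 338\right)} = \sqrt{11660 + 339} = \sqrt{11999} = 13 \sqrt{71}$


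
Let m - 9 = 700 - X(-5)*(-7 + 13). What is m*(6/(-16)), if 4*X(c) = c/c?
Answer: -4245/16 ≈ -265.31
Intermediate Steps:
X(c) = ¼ (X(c) = (c/c)/4 = (¼)*1 = ¼)
m = 1415/2 (m = 9 + (700 - (-7 + 13)/4) = 9 + (700 - 6/4) = 9 + (700 - 1*3/2) = 9 + (700 - 3/2) = 9 + 1397/2 = 1415/2 ≈ 707.50)
m*(6/(-16)) = 1415*(6/(-16))/2 = 1415*(6*(-1/16))/2 = (1415/2)*(-3/8) = -4245/16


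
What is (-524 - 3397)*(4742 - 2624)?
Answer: -8304678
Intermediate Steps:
(-524 - 3397)*(4742 - 2624) = -3921*2118 = -8304678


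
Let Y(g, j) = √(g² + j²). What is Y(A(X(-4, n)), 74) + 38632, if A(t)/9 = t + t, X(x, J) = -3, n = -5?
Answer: 38632 + 2*√2098 ≈ 38724.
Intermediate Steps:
A(t) = 18*t (A(t) = 9*(t + t) = 9*(2*t) = 18*t)
Y(A(X(-4, n)), 74) + 38632 = √((18*(-3))² + 74²) + 38632 = √((-54)² + 5476) + 38632 = √(2916 + 5476) + 38632 = √8392 + 38632 = 2*√2098 + 38632 = 38632 + 2*√2098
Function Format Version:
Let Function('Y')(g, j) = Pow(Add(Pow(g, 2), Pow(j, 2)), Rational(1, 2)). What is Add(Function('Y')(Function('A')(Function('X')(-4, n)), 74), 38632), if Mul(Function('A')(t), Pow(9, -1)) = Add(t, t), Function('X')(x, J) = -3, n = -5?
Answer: Add(38632, Mul(2, Pow(2098, Rational(1, 2)))) ≈ 38724.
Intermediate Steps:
Function('A')(t) = Mul(18, t) (Function('A')(t) = Mul(9, Add(t, t)) = Mul(9, Mul(2, t)) = Mul(18, t))
Add(Function('Y')(Function('A')(Function('X')(-4, n)), 74), 38632) = Add(Pow(Add(Pow(Mul(18, -3), 2), Pow(74, 2)), Rational(1, 2)), 38632) = Add(Pow(Add(Pow(-54, 2), 5476), Rational(1, 2)), 38632) = Add(Pow(Add(2916, 5476), Rational(1, 2)), 38632) = Add(Pow(8392, Rational(1, 2)), 38632) = Add(Mul(2, Pow(2098, Rational(1, 2))), 38632) = Add(38632, Mul(2, Pow(2098, Rational(1, 2))))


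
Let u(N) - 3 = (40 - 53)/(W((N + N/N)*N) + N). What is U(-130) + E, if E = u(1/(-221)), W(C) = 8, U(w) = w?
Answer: -227282/1767 ≈ -128.63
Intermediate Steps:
u(N) = 3 - 13/(8 + N) (u(N) = 3 + (40 - 53)/(8 + N) = 3 - 13/(8 + N))
E = 2428/1767 (E = (11 + 3/(-221))/(8 + 1/(-221)) = (11 + 3*(-1/221))/(8 - 1/221) = (11 - 3/221)/(1767/221) = (221/1767)*(2428/221) = 2428/1767 ≈ 1.3741)
U(-130) + E = -130 + 2428/1767 = -227282/1767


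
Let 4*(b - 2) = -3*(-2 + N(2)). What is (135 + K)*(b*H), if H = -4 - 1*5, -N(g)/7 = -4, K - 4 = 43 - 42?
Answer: 22050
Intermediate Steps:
K = 5 (K = 4 + (43 - 42) = 4 + 1 = 5)
N(g) = 28 (N(g) = -7*(-4) = 28)
b = -35/2 (b = 2 + (-3*(-2 + 28))/4 = 2 + (-3*26)/4 = 2 + (¼)*(-78) = 2 - 39/2 = -35/2 ≈ -17.500)
H = -9 (H = -4 - 5 = -9)
(135 + K)*(b*H) = (135 + 5)*(-35/2*(-9)) = 140*(315/2) = 22050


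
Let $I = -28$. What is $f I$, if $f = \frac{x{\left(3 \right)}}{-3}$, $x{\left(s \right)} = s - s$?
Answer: $0$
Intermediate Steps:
$x{\left(s \right)} = 0$
$f = 0$ ($f = \frac{0}{-3} = 0 \left(- \frac{1}{3}\right) = 0$)
$f I = 0 \left(-28\right) = 0$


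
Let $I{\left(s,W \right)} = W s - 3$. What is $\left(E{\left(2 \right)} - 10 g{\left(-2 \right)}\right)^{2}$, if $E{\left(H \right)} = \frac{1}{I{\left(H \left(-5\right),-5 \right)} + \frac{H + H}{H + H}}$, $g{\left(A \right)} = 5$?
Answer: $\frac{5755201}{2304} \approx 2497.9$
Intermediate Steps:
$I{\left(s,W \right)} = -3 + W s$
$E{\left(H \right)} = \frac{1}{-2 + 25 H}$ ($E{\left(H \right)} = \frac{1}{\left(-3 - 5 H \left(-5\right)\right) + \frac{H + H}{H + H}} = \frac{1}{\left(-3 - 5 \left(- 5 H\right)\right) + \frac{2 H}{2 H}} = \frac{1}{\left(-3 + 25 H\right) + 2 H \frac{1}{2 H}} = \frac{1}{\left(-3 + 25 H\right) + 1} = \frac{1}{-2 + 25 H}$)
$\left(E{\left(2 \right)} - 10 g{\left(-2 \right)}\right)^{2} = \left(\frac{1}{-2 + 25 \cdot 2} - 50\right)^{2} = \left(\frac{1}{-2 + 50} - 50\right)^{2} = \left(\frac{1}{48} - 50\right)^{2} = \left(- \frac{2399}{48}\right)^{2} = \frac{5755201}{2304}$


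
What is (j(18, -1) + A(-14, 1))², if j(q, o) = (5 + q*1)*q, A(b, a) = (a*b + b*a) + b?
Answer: 138384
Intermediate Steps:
A(b, a) = b + 2*a*b (A(b, a) = (a*b + a*b) + b = 2*a*b + b = b + 2*a*b)
j(q, o) = q*(5 + q) (j(q, o) = (5 + q)*q = q*(5 + q))
(j(18, -1) + A(-14, 1))² = (18*(5 + 18) - 14*(1 + 2*1))² = (18*23 - 14*(1 + 2))² = (414 - 14*3)² = (414 - 42)² = 372² = 138384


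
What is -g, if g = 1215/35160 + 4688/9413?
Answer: -11751125/22064072 ≈ -0.53259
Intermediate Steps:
g = 11751125/22064072 (g = 1215*(1/35160) + 4688*(1/9413) = 81/2344 + 4688/9413 = 11751125/22064072 ≈ 0.53259)
-g = -1*11751125/22064072 = -11751125/22064072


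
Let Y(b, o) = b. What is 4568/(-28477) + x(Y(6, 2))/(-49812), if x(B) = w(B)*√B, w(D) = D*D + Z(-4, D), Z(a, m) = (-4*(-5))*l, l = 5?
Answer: -4568/28477 - 34*√6/12453 ≈ -0.16710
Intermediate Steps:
Z(a, m) = 100 (Z(a, m) = -4*(-5)*5 = 20*5 = 100)
w(D) = 100 + D² (w(D) = D*D + 100 = D² + 100 = 100 + D²)
x(B) = √B*(100 + B²) (x(B) = (100 + B²)*√B = √B*(100 + B²))
4568/(-28477) + x(Y(6, 2))/(-49812) = 4568/(-28477) + (√6*(100 + 6²))/(-49812) = 4568*(-1/28477) + (√6*(100 + 36))*(-1/49812) = -4568/28477 + (√6*136)*(-1/49812) = -4568/28477 + (136*√6)*(-1/49812) = -4568/28477 - 34*√6/12453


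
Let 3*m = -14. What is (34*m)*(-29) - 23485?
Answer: -56651/3 ≈ -18884.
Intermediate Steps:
m = -14/3 (m = (⅓)*(-14) = -14/3 ≈ -4.6667)
(34*m)*(-29) - 23485 = (34*(-14/3))*(-29) - 23485 = -476/3*(-29) - 23485 = 13804/3 - 23485 = -56651/3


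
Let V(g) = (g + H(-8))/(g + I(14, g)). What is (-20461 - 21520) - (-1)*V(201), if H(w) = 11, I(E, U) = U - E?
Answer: -4072104/97 ≈ -41980.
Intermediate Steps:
V(g) = (11 + g)/(-14 + 2*g) (V(g) = (g + 11)/(g + (g - 1*14)) = (11 + g)/(g + (g - 14)) = (11 + g)/(g + (-14 + g)) = (11 + g)/(-14 + 2*g))
(-20461 - 21520) - (-1)*V(201) = (-20461 - 21520) - (-1)*(11 + 201)/(2*(-7 + 201)) = -41981 - (-1)*(½)*212/194 = -41981 - (-1)*(½)*(1/194)*212 = -41981 - (-1)*53/97 = -41981 - 1*(-53/97) = -41981 + 53/97 = -4072104/97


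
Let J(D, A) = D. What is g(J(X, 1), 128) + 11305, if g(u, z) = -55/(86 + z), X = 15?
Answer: 2419215/214 ≈ 11305.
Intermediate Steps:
g(J(X, 1), 128) + 11305 = -55/(86 + 128) + 11305 = -55/214 + 11305 = 2419215/214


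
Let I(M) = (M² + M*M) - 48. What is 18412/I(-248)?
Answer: 4603/30740 ≈ 0.14974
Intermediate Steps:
I(M) = -48 + 2*M² (I(M) = (M² + M²) - 48 = 2*M² - 48 = -48 + 2*M²)
18412/I(-248) = 18412/(-48 + 2*(-248)²) = 18412/(-48 + 2*61504) = 18412/(-48 + 123008) = 18412/122960 = 18412*(1/122960) = 4603/30740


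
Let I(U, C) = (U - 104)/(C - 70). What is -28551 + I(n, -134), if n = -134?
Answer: -171299/6 ≈ -28550.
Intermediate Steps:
I(U, C) = (-104 + U)/(-70 + C)
-28551 + I(n, -134) = -28551 + (-104 - 134)/(-70 - 134) = -28551 - 238/(-204) = -28551 - 1/204*(-238) = -28551 + 7/6 = -171299/6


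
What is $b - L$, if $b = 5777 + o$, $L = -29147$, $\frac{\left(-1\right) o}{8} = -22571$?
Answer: $215492$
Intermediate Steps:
$o = 180568$ ($o = \left(-8\right) \left(-22571\right) = 180568$)
$b = 186345$ ($b = 5777 + 180568 = 186345$)
$b - L = 186345 - -29147 = 186345 + 29147 = 215492$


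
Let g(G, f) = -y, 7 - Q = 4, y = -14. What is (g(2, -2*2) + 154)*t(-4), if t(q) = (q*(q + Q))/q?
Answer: -168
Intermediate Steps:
Q = 3 (Q = 7 - 1*4 = 7 - 4 = 3)
g(G, f) = 14 (g(G, f) = -1*(-14) = 14)
t(q) = 3 + q (t(q) = (q*(q + 3))/q = (q*(3 + q))/q = 3 + q)
(g(2, -2*2) + 154)*t(-4) = (14 + 154)*(3 - 4) = 168*(-1) = -168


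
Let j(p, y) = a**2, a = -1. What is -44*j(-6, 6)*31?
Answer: -1364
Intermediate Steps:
j(p, y) = 1 (j(p, y) = (-1)**2 = 1)
-44*j(-6, 6)*31 = -44*1*31 = -44*31 = -1364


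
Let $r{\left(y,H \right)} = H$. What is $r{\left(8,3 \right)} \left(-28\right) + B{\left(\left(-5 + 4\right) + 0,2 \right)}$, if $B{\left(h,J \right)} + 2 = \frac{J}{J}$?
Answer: $-85$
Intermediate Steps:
$B{\left(h,J \right)} = -1$ ($B{\left(h,J \right)} = -2 + \frac{J}{J} = -2 + 1 = -1$)
$r{\left(8,3 \right)} \left(-28\right) + B{\left(\left(-5 + 4\right) + 0,2 \right)} = 3 \left(-28\right) - 1 = -84 - 1 = -85$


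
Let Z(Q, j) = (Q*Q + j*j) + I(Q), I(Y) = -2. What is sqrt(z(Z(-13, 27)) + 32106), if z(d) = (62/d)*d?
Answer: 2*sqrt(8042) ≈ 179.35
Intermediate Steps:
Z(Q, j) = -2 + Q**2 + j**2 (Z(Q, j) = (Q*Q + j*j) - 2 = (Q**2 + j**2) - 2 = -2 + Q**2 + j**2)
z(d) = 62
sqrt(z(Z(-13, 27)) + 32106) = sqrt(62 + 32106) = sqrt(32168) = 2*sqrt(8042)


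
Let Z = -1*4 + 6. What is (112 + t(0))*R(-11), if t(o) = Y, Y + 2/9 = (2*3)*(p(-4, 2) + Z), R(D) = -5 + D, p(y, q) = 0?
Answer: -17824/9 ≈ -1980.4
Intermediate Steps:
Z = 2 (Z = -4 + 6 = 2)
Y = 106/9 (Y = -2/9 + (2*3)*(0 + 2) = -2/9 + 6*2 = -2/9 + 12 = 106/9 ≈ 11.778)
t(o) = 106/9
(112 + t(0))*R(-11) = (112 + 106/9)*(-5 - 11) = (1114/9)*(-16) = -17824/9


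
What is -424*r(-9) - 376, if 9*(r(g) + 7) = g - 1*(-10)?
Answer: 22904/9 ≈ 2544.9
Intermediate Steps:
r(g) = -53/9 + g/9 (r(g) = -7 + (g - 1*(-10))/9 = -7 + (g + 10)/9 = -7 + (10 + g)/9 = -7 + (10/9 + g/9) = -53/9 + g/9)
-424*r(-9) - 376 = -424*(-53/9 + (1/9)*(-9)) - 376 = -424*(-53/9 - 1) - 376 = -424*(-62/9) - 376 = 26288/9 - 376 = 22904/9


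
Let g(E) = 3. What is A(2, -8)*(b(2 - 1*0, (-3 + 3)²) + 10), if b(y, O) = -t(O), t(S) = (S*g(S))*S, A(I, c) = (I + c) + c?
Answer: -140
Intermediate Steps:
A(I, c) = I + 2*c
t(S) = 3*S² (t(S) = (S*3)*S = (3*S)*S = 3*S²)
b(y, O) = -3*O²
A(2, -8)*(b(2 - 1*0, (-3 + 3)²) + 10) = (2 + 2*(-8))*(-3*(-3 + 3)⁴ + 10) = (2 - 16)*(-3*(0²)² + 10) = -14*(-3*0² + 10) = -14*(-3*0 + 10) = -14*(0 + 10) = -14*10 = -140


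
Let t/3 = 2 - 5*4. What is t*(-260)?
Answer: 14040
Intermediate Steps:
t = -54 (t = 3*(2 - 5*4) = 3*(2 - 20) = 3*(-18) = -54)
t*(-260) = -54*(-260) = 14040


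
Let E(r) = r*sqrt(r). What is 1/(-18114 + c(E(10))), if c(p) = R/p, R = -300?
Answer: -3019/54686151 + sqrt(10)/109372302 ≈ -5.5177e-5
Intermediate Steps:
E(r) = r**(3/2)
c(p) = -300/p
1/(-18114 + c(E(10))) = 1/(-18114 - 300*sqrt(10)/100) = 1/(-18114 - 3*sqrt(10))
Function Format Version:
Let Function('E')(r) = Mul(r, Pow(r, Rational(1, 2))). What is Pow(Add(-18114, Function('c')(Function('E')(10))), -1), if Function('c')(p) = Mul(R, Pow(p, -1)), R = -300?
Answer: Add(Rational(-3019, 54686151), Mul(Rational(1, 109372302), Pow(10, Rational(1, 2)))) ≈ -5.5177e-5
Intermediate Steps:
Function('E')(r) = Pow(r, Rational(3, 2))
Function('c')(p) = Mul(-300, Pow(p, -1))
Pow(Add(-18114, Function('c')(Function('E')(10))), -1) = Pow(Add(-18114, Mul(-300, Pow(Pow(10, Rational(3, 2)), -1))), -1) = Pow(Add(-18114, Mul(-300, Pow(Mul(10, Pow(10, Rational(1, 2))), -1))), -1) = Pow(Add(-18114, Mul(-300, Mul(Rational(1, 100), Pow(10, Rational(1, 2))))), -1) = Pow(Add(-18114, Mul(-3, Pow(10, Rational(1, 2)))), -1)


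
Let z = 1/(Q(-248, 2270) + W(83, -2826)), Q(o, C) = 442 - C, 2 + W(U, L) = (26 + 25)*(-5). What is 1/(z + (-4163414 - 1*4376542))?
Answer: -2085/17805808261 ≈ -1.1710e-7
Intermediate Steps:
W(U, L) = -257 (W(U, L) = -2 + (26 + 25)*(-5) = -2 + 51*(-5) = -2 - 255 = -257)
z = -1/2085 (z = 1/((442 - 1*2270) - 257) = 1/((442 - 2270) - 257) = 1/(-1828 - 257) = 1/(-2085) = -1/2085 ≈ -0.00047962)
1/(z + (-4163414 - 1*4376542)) = 1/(-1/2085 + (-4163414 - 1*4376542)) = 1/(-1/2085 + (-4163414 - 4376542)) = 1/(-1/2085 - 8539956) = 1/(-17805808261/2085) = -2085/17805808261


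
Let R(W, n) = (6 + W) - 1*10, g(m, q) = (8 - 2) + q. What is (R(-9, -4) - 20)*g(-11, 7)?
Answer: -429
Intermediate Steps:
g(m, q) = 6 + q
R(W, n) = -4 + W (R(W, n) = (6 + W) - 10 = -4 + W)
(R(-9, -4) - 20)*g(-11, 7) = ((-4 - 9) - 20)*(6 + 7) = (-13 - 20)*13 = -33*13 = -429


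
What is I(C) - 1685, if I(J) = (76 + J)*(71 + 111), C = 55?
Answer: 22157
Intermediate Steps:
I(J) = 13832 + 182*J (I(J) = (76 + J)*182 = 13832 + 182*J)
I(C) - 1685 = (13832 + 182*55) - 1685 = (13832 + 10010) - 1685 = 23842 - 1685 = 22157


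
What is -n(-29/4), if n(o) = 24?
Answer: -24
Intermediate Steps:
-n(-29/4) = -1*24 = -24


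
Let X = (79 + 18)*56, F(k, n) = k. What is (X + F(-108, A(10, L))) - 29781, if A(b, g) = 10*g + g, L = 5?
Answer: -24457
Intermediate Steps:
A(b, g) = 11*g
X = 5432 (X = 97*56 = 5432)
(X + F(-108, A(10, L))) - 29781 = (5432 - 108) - 29781 = 5324 - 29781 = -24457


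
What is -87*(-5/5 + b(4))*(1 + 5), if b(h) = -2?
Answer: 1566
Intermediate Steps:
-87*(-5/5 + b(4))*(1 + 5) = -87*(-5/5 - 2)*(1 + 5) = -87*(-5*⅕ - 2)*6 = -87*(-1 - 2)*6 = -(-261)*6 = -87*(-18) = 1566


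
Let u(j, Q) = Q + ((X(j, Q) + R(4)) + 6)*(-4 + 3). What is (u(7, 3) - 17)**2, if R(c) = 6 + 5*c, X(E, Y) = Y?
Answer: 2401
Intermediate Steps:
u(j, Q) = -32 (u(j, Q) = Q + ((Q + (6 + 5*4)) + 6)*(-4 + 3) = Q + ((Q + (6 + 20)) + 6)*(-1) = Q + ((Q + 26) + 6)*(-1) = Q + ((26 + Q) + 6)*(-1) = Q + (32 + Q)*(-1) = Q + (-32 - Q) = -32)
(u(7, 3) - 17)**2 = (-32 - 17)**2 = (-49)**2 = 2401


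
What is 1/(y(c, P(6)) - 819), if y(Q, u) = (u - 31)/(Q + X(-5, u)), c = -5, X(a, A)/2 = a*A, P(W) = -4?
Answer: -1/820 ≈ -0.0012195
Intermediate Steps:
X(a, A) = 2*A*a (X(a, A) = 2*(a*A) = 2*(A*a) = 2*A*a)
y(Q, u) = (-31 + u)/(Q - 10*u) (y(Q, u) = (u - 31)/(Q + 2*u*(-5)) = (-31 + u)/(Q - 10*u))
1/(y(c, P(6)) - 819) = 1/((-31 - 4)/(-5 - 10*(-4)) - 819) = 1/(-35/(-5 + 40) - 819) = 1/(-35/35 - 819) = 1/((1/35)*(-35) - 819) = 1/(-1 - 819) = 1/(-820) = -1/820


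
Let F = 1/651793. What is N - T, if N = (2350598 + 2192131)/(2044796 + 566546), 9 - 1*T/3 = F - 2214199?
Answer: -11306104686321647421/1702054436206 ≈ -6.6426e+6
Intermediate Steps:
F = 1/651793 ≈ 1.5342e-6
T = 4329615824829/651793 (T = 27 - 3*(1/651793 - 2214199) = 27 - 3*(-1443199408806/651793) = 27 + 4329598226418/651793 = 4329615824829/651793 ≈ 6.6426e+6)
N = 4542729/2611342 ≈ 1.7396
N - T = 4542729/2611342 - 1*4329615824829/651793 = 4542729/2611342 - 4329615824829/651793 = -11306104686321647421/1702054436206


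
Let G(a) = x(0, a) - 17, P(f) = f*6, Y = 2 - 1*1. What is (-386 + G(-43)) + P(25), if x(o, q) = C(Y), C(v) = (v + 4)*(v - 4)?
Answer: -268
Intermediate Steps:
Y = 1 (Y = 2 - 1 = 1)
C(v) = (-4 + v)*(4 + v) (C(v) = (4 + v)*(-4 + v) = (-4 + v)*(4 + v))
x(o, q) = -15 (x(o, q) = -16 + 1² = -16 + 1 = -15)
P(f) = 6*f
G(a) = -32 (G(a) = -15 - 17 = -32)
(-386 + G(-43)) + P(25) = (-386 - 32) + 6*25 = -418 + 150 = -268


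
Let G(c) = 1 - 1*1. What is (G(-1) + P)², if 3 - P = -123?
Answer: 15876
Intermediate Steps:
P = 126 (P = 3 - 1*(-123) = 3 + 123 = 126)
G(c) = 0 (G(c) = 1 - 1 = 0)
(G(-1) + P)² = (0 + 126)² = 126² = 15876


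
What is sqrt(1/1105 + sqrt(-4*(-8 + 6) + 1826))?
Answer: sqrt(1105 + 1221025*sqrt(1834))/1105 ≈ 6.5442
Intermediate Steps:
sqrt(1/1105 + sqrt(-4*(-8 + 6) + 1826)) = sqrt(1/1105 + sqrt(-4*(-2) + 1826)) = sqrt(1/1105 + sqrt(8 + 1826)) = sqrt(1/1105 + sqrt(1834))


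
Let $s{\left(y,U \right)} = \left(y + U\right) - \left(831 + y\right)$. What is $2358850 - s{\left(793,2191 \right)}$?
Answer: $2357490$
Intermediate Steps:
$s{\left(y,U \right)} = -831 + U$ ($s{\left(y,U \right)} = \left(U + y\right) - \left(831 + y\right) = -831 + U$)
$2358850 - s{\left(793,2191 \right)} = 2358850 - \left(-831 + 2191\right) = 2358850 - 1360 = 2357490$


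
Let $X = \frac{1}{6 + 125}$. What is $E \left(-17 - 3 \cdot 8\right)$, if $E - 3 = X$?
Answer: $- \frac{16154}{131} \approx -123.31$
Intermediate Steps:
$X = \frac{1}{131} \approx 0.0076336$
$E = \frac{394}{131}$ ($E = 3 + \frac{1}{131} = \frac{394}{131} \approx 3.0076$)
$E \left(-17 - 3 \cdot 8\right) = \frac{394 \left(-17 - 3 \cdot 8\right)}{131} = \frac{394 \left(-17 - 24\right)}{131} = \frac{394}{131} \left(-41\right) = - \frac{16154}{131}$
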